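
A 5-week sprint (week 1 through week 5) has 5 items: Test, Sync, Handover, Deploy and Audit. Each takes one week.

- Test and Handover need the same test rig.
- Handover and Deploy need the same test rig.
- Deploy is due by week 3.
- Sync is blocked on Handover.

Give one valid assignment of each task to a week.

Handover=week 2, Test=week 1, Audit=week 1, Deploy=week 1, Sync=week 3

Checking: Handover(week 2) before Sync(week 3); Handover(week 2) != Deploy(week 1); Test(week 1) != Handover(week 2); Deploy=week 1 in [week 1,week 3].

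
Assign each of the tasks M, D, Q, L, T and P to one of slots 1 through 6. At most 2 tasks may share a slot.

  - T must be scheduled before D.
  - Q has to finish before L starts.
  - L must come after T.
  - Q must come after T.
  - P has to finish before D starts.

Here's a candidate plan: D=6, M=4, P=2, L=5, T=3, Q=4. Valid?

Valid

Q has to finish before L starts — holds.
At most 2 tasks may share a slot — holds.
T must be scheduled before D — holds.
L must come after T — holds.
Q must come after T — holds.
P has to finish before D starts — holds.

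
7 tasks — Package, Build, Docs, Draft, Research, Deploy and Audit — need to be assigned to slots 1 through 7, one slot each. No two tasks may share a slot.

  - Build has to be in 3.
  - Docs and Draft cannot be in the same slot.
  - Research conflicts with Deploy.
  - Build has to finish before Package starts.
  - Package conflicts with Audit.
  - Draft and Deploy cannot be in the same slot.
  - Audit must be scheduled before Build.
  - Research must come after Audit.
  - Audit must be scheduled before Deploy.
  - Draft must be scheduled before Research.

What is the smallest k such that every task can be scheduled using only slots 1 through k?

7

The precedence chain requires at least 3 distinct slots.
With at most 1 per slot and 7 tasks, at least 7 slots are needed.
Propagating the time windows through the other constraints, Package can't land before 4, so the schedule must run through at least slot 4.
7 works (last occupied slot: 7): for example Docs=7, Research=4, Package=5, Draft=2, Audit=1, Deploy=6, Build=3.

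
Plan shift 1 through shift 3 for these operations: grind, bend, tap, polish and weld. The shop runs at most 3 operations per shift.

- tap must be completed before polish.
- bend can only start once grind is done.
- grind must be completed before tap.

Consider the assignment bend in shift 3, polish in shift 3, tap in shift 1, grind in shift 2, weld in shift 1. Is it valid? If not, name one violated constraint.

Invalid. grind must be completed before tap.

The shop runs at most 3 operations per shift — holds.
tap must be completed before polish — holds.
bend can only start once grind is done — holds.
grind must be completed before tap — violated.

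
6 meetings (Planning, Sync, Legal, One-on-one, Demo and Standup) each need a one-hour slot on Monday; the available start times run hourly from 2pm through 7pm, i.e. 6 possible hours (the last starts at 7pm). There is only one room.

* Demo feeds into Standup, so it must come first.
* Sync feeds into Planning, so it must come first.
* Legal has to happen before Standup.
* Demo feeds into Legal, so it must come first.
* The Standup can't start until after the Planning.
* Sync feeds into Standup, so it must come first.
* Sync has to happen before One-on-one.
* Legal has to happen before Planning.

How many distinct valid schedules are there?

Splitting on Planning: it can be 5pm (6), 6pm (6). Listing each branch's schedules as (Sync, Legal, One-on-one, Demo, Standup):
Planning=5pm: (2pm,4pm,6pm,3pm,7pm) (2pm,4pm,7pm,3pm,6pm) (3pm,4pm,6pm,2pm,7pm) (3pm,4pm,7pm,2pm,6pm) (4pm,3pm,6pm,2pm,7pm) (4pm,3pm,7pm,2pm,6pm) — 6.
Planning=6pm: (2pm,4pm,5pm,3pm,7pm) (2pm,5pm,3pm,4pm,7pm) (2pm,5pm,4pm,3pm,7pm) (3pm,4pm,5pm,2pm,7pm) (3pm,5pm,4pm,2pm,7pm) (4pm,3pm,5pm,2pm,7pm) — 6.
Summing: 6 + 6 = 12.

12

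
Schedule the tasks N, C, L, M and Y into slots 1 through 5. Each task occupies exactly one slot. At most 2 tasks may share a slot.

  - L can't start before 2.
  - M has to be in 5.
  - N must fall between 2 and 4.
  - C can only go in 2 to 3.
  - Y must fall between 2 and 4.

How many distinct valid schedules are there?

52

Splitting on N: it can be 2 (16), 3 (16), 4 (20). Listing each branch's schedules as (C, L, M, Y):
N=2: (2,3,5,3) (2,3,5,4) (2,4,5,3) (2,4,5,4) (2,5,5,3) (2,5,5,4) (3,2,5,3) (3,2,5,4) (3,3,5,2) (3,3,5,4) (3,4,5,2) (3,4,5,3) (3,4,5,4) (3,5,5,2) (3,5,5,3) (3,5,5,4) — 16.
N=3: (2,2,5,3) (2,2,5,4) (2,3,5,2) (2,3,5,4) (2,4,5,2) (2,4,5,3) (2,4,5,4) (2,5,5,2) (2,5,5,3) (2,5,5,4) (3,2,5,2) (3,2,5,4) (3,4,5,2) (3,4,5,4) (3,5,5,2) (3,5,5,4) — 16.
N=4: (2,2,5,3) (2,2,5,4) (2,3,5,2) (2,3,5,3) (2,3,5,4) (2,4,5,2) (2,4,5,3) (2,5,5,2) (2,5,5,3) (2,5,5,4) (3,2,5,2) (3,2,5,3) (3,2,5,4) (3,3,5,2) (3,3,5,4) (3,4,5,2) (3,4,5,3) (3,5,5,2) (3,5,5,3) (3,5,5,4) — 20.
Summing: 16 + 16 + 20 = 52.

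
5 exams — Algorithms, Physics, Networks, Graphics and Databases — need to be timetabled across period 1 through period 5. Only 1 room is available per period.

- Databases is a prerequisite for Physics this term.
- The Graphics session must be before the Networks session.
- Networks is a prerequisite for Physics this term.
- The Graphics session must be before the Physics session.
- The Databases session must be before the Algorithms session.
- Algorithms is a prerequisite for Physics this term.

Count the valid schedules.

6

Splitting on Algorithms: it can be period 2 (1), period 3 (2), period 4 (3). Listing each branch's schedules as (Physics, Networks, Graphics, Databases) by period number:
Algorithms=period 2: (5,4,3,1) — 1.
Algorithms=period 3: (5,4,1,2) (5,4,2,1) — 2.
Algorithms=period 4: (5,2,1,3) (5,3,1,2) (5,3,2,1) — 3.
Summing: 1 + 2 + 3 = 6.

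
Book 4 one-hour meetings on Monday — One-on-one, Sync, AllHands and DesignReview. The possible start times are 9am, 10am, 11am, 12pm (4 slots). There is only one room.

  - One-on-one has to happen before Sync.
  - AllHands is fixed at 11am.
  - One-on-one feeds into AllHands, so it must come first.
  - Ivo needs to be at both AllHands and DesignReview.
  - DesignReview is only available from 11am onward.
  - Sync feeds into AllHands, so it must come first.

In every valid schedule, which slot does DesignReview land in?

DesignReview's window is 11am–12pm.
AllHands is fixed at 11am, and DesignReview can't share a slot with AllHands.
So DesignReview must be 12pm.

12pm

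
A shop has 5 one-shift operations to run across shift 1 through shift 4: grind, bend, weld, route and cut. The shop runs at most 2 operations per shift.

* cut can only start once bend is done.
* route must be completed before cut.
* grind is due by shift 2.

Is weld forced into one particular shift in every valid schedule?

weld can be shift 1 (e.g. weld=shift 1, grind=shift 1, route=shift 2, cut=shift 3, bend=shift 2) or shift 2 (e.g. bend -> shift 1; cut -> shift 3; weld -> shift 2; grind -> shift 1; route -> shift 2).

No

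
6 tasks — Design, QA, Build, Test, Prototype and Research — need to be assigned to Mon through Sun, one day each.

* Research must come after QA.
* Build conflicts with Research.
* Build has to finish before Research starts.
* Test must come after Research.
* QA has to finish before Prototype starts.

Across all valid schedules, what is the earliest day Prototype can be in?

Tue

Precedence pushes Prototype to at least Tue.
Prototype at Tue is achievable: Prototype in Tue, Test in Wed, Research in Tue, Design in Mon, Build in Mon, QA in Mon.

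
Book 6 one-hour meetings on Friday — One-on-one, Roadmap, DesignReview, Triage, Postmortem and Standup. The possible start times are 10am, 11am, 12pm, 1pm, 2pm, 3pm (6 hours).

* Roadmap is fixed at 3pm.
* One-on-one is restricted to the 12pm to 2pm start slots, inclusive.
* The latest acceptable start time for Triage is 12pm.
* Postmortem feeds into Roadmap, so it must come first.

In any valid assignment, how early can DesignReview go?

10am

DesignReview at 10am is achievable: DesignReview -> 10am, Roadmap -> 3pm, Standup -> 10am, One-on-one -> 12pm, Triage -> 10am, Postmortem -> 10am.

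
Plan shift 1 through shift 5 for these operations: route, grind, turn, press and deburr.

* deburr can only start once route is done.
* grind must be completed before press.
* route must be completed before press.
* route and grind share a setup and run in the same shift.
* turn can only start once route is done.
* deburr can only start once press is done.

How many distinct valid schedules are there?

35

Splitting on route: it can be shift 1 (24), shift 2 (9), shift 3 (2). Listing each branch's schedules as (grind, turn, press, deburr) by shift number:
route=shift 1: (1,2,2,3) (1,2,2,4) (1,2,2,5) (1,2,3,4) (1,2,3,5) (1,2,4,5) (1,3,2,3) (1,3,2,4) (1,3,2,5) (1,3,3,4) (1,3,3,5) (1,3,4,5) (1,4,2,3) (1,4,2,4) (1,4,2,5) (1,4,3,4) (1,4,3,5) (1,4,4,5) (1,5,2,3) (1,5,2,4) (1,5,2,5) (1,5,3,4) (1,5,3,5) (1,5,4,5) — 24.
route=shift 2: (2,3,3,4) (2,3,3,5) (2,3,4,5) (2,4,3,4) (2,4,3,5) (2,4,4,5) (2,5,3,4) (2,5,3,5) (2,5,4,5) — 9.
route=shift 3: (3,4,4,5) (3,5,4,5) — 2.
Summing: 24 + 9 + 2 = 35.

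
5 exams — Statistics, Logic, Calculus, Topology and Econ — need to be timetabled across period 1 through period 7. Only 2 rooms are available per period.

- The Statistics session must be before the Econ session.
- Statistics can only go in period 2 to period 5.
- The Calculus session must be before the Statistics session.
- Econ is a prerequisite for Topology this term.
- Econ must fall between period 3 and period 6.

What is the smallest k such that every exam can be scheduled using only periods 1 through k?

4 periods

The precedence chain requires at least 4 distinct periods.
With at most 2 per period and 5 exams, at least 3 periods are needed.
4 works (last occupied period: period 4): for example Calculus -> period 1, Econ -> period 3, Topology -> period 4, Logic -> period 1, Statistics -> period 2.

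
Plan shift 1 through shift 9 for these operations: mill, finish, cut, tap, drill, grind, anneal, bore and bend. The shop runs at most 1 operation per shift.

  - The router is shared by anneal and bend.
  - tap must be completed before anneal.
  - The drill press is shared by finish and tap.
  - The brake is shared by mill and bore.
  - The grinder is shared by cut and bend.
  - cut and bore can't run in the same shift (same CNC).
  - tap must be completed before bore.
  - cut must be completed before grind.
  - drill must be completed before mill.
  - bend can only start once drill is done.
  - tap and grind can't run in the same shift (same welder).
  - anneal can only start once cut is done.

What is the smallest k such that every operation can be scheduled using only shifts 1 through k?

9 shifts

The precedence chain requires at least 2 distinct shifts.
With at most 1 per shift and 9 operations, at least 9 shifts are needed.
9 works (last occupied shift: shift 9): for example mill in shift 5; tap in shift 2; cut in shift 1; anneal in shift 4; bore in shift 7; grind in shift 6; bend in shift 8; drill in shift 3; finish in shift 9.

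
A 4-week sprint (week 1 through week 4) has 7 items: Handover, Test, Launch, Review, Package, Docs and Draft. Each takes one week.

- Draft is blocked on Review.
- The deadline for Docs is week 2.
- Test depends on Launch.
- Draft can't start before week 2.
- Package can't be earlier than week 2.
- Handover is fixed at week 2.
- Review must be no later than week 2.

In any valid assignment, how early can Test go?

Precedence pushes Test to at least week 2.
Test at week 2 is achievable: Docs in week 1; Review in week 1; Draft in week 2; Package in week 2; Handover in week 2; Launch in week 1; Test in week 2.

week 2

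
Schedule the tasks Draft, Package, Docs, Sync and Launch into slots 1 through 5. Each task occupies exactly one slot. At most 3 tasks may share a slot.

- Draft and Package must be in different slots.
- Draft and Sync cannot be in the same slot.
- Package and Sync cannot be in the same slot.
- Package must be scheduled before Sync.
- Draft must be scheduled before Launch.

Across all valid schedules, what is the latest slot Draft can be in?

4

Downstream work caps Draft at 4.
Draft at 4 is achievable: Draft=4, Docs=1, Sync=2, Launch=5, Package=1.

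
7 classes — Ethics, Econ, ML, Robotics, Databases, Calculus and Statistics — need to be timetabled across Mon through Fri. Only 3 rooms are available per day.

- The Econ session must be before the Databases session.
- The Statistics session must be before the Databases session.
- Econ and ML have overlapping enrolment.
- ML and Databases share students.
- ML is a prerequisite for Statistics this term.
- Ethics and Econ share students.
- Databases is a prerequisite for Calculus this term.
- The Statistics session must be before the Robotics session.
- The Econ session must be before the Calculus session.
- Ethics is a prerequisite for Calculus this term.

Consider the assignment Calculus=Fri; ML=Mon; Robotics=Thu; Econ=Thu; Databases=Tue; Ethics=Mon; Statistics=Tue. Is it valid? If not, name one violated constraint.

Databases is a prerequisite for Calculus this term — holds.
Ethics and Econ share students — holds.
Econ and ML have overlapping enrolment — holds.
ML and Databases share students — holds.
Ethics is a prerequisite for Calculus this term — holds.
Only 3 rooms are available per day — holds.
The Econ session must be before the Calculus session — holds.
ML is a prerequisite for Statistics this term — holds.
The Statistics session must be before the Databases session — violated.
The Econ session must be before the Databases session — violated.
The Statistics session must be before the Robotics session — holds.

Invalid. The Econ session must be before the Databases session.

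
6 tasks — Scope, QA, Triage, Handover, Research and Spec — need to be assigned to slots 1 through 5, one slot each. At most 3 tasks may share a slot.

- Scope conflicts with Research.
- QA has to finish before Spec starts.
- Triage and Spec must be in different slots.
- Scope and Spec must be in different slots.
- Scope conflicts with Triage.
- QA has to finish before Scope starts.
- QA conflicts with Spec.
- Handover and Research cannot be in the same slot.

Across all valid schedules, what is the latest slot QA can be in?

3

Downstream work caps QA at 4.
QA at 3 is achievable: Spec=5, Scope=4, Research=2, Triage=1, QA=3, Handover=1.
Nothing later works — the conflict and capacity constraints rule out every slot after 3.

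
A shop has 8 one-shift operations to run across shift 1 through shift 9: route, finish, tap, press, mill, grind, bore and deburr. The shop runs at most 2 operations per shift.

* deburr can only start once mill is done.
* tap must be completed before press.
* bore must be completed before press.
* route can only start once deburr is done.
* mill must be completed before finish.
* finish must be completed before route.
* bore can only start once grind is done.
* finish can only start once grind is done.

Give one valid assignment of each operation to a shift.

deburr in shift 2, tap in shift 4, route in shift 3, bore in shift 3, finish in shift 2, mill in shift 1, grind in shift 1, press in shift 5

Checking: tap(shift 4) before press(shift 5); mill(shift 1) before finish(shift 2); deburr(shift 2) before route(shift 3); grind(shift 1) before bore(shift 3); finish(shift 2) before route(shift 3); bore(shift 3) before press(shift 5); grind(shift 1) before finish(shift 2); mill(shift 1) before deburr(shift 2); max 2 per shift (cap 2).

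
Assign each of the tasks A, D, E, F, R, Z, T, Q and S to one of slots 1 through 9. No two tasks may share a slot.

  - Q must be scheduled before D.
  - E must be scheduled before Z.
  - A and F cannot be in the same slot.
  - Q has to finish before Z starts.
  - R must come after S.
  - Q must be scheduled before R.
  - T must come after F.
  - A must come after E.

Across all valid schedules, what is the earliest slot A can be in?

2

Precedence pushes A to at least 2.
A at 2 is achievable: A -> 2; R -> 5; E -> 1; D -> 7; Q -> 3; S -> 4; F -> 8; Z -> 6; T -> 9.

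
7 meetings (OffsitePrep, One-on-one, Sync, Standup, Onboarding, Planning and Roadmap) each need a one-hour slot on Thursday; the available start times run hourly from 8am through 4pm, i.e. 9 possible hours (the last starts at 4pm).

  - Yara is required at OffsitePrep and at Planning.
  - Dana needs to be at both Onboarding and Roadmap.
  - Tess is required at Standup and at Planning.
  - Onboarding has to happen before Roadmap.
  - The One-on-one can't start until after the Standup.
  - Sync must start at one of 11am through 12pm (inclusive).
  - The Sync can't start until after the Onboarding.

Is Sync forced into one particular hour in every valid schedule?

No

Sync can be 11am (e.g. OffsitePrep -> 8am; Sync -> 11am; Onboarding -> 8am; Roadmap -> 9am; One-on-one -> 9am; Planning -> 9am; Standup -> 8am) or 12pm (e.g. One-on-one=9am; Onboarding=8am; OffsitePrep=8am; Standup=8am; Roadmap=9am; Sync=12pm; Planning=9am).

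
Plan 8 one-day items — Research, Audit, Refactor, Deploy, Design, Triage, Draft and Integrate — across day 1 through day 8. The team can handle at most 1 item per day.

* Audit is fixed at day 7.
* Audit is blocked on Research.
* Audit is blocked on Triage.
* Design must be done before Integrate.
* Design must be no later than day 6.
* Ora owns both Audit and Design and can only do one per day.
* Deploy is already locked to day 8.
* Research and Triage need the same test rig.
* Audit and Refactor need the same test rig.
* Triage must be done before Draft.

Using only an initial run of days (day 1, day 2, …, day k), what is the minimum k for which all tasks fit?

8

The precedence chain requires at least 2 distinct days.
With at most 1 per day and 8 tasks, at least 8 days are needed.
Deploy can't be placed before day 8, so the schedule must run through at least day 8.
8 works (last occupied day: day 8): for example Deploy -> day 8, Draft -> day 4, Triage -> day 2, Research -> day 3, Audit -> day 7, Design -> day 1, Integrate -> day 5, Refactor -> day 6.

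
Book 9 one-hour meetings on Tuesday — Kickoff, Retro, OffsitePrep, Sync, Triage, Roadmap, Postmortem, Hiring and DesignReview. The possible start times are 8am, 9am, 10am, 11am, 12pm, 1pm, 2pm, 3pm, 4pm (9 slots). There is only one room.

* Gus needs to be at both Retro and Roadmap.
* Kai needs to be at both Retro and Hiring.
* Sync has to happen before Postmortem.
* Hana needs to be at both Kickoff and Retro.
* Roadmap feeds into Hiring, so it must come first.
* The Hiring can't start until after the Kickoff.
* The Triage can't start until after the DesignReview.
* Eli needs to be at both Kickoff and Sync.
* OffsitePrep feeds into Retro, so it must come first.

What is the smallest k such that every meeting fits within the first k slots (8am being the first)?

9 slots

The precedence chain requires at least 2 distinct slots.
With at most 1 per slot and 9 meetings, at least 9 slots are needed.
9 works (last occupied slot: 4pm): for example Postmortem=4pm, Triage=3pm, Roadmap=9am, OffsitePrep=11am, Retro=12pm, DesignReview=2pm, Sync=1pm, Kickoff=8am, Hiring=10am.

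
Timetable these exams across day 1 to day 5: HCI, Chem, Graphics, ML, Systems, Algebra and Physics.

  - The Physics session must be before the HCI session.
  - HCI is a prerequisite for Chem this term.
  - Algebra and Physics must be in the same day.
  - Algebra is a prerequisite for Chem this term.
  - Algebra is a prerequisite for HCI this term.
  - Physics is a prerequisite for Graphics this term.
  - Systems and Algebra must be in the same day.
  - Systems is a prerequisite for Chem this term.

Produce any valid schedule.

HCI in day 2; Algebra in day 1; ML in day 1; Chem in day 3; Systems in day 1; Graphics in day 2; Physics in day 1

Checking: Algebra(day 1) before Chem(day 3); Physics(day 1) before HCI(day 2); Algebra(day 1) before HCI(day 2); Physics(day 1) before Graphics(day 2); HCI(day 2) before Chem(day 3); Systems(day 1) before Chem(day 3); Algebra = Physics = day 1; Systems = Algebra = day 1.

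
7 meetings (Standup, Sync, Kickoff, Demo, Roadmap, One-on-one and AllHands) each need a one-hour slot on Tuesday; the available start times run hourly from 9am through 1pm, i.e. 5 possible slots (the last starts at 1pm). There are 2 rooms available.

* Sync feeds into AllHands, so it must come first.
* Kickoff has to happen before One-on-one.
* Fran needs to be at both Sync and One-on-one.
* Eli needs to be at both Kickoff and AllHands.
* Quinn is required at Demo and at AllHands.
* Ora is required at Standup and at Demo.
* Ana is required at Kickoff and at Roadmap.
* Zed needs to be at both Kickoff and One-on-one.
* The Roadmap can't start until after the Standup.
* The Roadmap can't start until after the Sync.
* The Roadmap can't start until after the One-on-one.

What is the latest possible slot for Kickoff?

Downstream work caps Kickoff at 11am.
Kickoff at 11am is achievable: Kickoff -> 11am, AllHands -> 10am, Standup -> 9am, Sync -> 9am, One-on-one -> 12pm, Roadmap -> 1pm, Demo -> 11am.

11am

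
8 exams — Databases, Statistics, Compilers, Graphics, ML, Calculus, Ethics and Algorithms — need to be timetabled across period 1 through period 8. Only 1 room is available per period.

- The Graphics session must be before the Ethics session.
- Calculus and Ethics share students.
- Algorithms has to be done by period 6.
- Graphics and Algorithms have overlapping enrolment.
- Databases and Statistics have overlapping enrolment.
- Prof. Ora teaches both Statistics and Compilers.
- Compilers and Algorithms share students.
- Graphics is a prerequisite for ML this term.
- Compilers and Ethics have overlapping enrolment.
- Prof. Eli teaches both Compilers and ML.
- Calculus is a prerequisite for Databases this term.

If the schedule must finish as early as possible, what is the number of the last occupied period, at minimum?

8

The precedence chain requires at least 2 distinct periods.
With at most 1 per period and 8 exams, at least 8 periods are needed.
8 works (last occupied period: period 8): for example Algorithms in period 1, Calculus in period 3, Databases in period 4, Ethics in period 6, Statistics in period 7, Compilers in period 8, ML in period 5, Graphics in period 2.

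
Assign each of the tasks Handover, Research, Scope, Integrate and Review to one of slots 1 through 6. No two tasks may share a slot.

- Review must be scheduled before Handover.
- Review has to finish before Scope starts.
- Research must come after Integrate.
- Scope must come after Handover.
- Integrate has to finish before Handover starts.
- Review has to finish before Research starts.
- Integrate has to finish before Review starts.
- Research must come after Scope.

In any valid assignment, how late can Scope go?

5

Precedence pushes Scope to at least 4; downstream work caps Scope at 5.
Scope at 5 is achievable: Research in 6, Scope in 5, Review in 2, Integrate in 1, Handover in 3.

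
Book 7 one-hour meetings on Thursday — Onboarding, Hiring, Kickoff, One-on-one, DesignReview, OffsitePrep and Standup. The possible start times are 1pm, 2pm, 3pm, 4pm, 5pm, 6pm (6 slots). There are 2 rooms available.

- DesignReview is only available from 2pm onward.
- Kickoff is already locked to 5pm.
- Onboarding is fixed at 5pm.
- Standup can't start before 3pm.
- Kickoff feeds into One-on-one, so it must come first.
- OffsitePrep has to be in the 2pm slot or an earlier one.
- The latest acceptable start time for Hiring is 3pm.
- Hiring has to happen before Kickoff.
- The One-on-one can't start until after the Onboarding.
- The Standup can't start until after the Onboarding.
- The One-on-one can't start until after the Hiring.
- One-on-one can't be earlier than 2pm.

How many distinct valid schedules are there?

17

Splitting on Hiring: it can be 1pm (6), 2pm (5), 3pm (6). Listing each branch's schedules as (Onboarding, Kickoff, One-on-one, DesignReview, OffsitePrep, Standup):
Hiring=1pm: (5pm,5pm,6pm,2pm,1pm,6pm) (5pm,5pm,6pm,2pm,2pm,6pm) (5pm,5pm,6pm,3pm,1pm,6pm) (5pm,5pm,6pm,3pm,2pm,6pm) (5pm,5pm,6pm,4pm,1pm,6pm) (5pm,5pm,6pm,4pm,2pm,6pm) — 6.
Hiring=2pm: (5pm,5pm,6pm,2pm,1pm,6pm) (5pm,5pm,6pm,3pm,1pm,6pm) (5pm,5pm,6pm,3pm,2pm,6pm) (5pm,5pm,6pm,4pm,1pm,6pm) (5pm,5pm,6pm,4pm,2pm,6pm) — 5.
Hiring=3pm: (5pm,5pm,6pm,2pm,1pm,6pm) (5pm,5pm,6pm,2pm,2pm,6pm) (5pm,5pm,6pm,3pm,1pm,6pm) (5pm,5pm,6pm,3pm,2pm,6pm) (5pm,5pm,6pm,4pm,1pm,6pm) (5pm,5pm,6pm,4pm,2pm,6pm) — 6.
Summing: 6 + 5 + 6 = 17.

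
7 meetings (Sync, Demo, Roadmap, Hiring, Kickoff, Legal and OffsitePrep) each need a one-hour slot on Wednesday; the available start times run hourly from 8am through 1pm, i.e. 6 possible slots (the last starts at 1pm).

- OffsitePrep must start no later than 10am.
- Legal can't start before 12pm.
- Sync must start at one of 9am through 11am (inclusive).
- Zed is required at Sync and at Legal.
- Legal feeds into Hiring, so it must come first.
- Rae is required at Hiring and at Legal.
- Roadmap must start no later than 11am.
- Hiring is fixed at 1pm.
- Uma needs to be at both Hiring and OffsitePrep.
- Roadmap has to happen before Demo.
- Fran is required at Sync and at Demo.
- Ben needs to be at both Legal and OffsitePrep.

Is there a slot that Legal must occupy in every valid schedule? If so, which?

Legal's window is 12pm–1pm.
Hiring is fixed at 1pm, and Legal can't share a slot with Hiring.
So Legal must be 12pm.

12pm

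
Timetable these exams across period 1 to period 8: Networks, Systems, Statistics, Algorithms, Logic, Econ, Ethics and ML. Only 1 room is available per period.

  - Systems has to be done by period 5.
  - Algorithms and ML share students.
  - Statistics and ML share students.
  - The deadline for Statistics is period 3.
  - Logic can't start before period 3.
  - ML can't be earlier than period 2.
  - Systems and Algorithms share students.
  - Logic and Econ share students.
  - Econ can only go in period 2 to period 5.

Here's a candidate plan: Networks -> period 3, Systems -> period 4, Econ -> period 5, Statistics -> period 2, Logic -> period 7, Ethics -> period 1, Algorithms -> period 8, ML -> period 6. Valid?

ML can't be earlier than period 2 — holds.
Logic and Econ share students — holds.
The deadline for Statistics is period 3 — holds.
Only 1 room is available per period — holds.
Systems and Algorithms share students — holds.
Logic can't start before period 3 — holds.
Econ can only go in period 2 to period 5 — holds.
Algorithms and ML share students — holds.
Statistics and ML share students — holds.
Systems has to be done by period 5 — holds.

Valid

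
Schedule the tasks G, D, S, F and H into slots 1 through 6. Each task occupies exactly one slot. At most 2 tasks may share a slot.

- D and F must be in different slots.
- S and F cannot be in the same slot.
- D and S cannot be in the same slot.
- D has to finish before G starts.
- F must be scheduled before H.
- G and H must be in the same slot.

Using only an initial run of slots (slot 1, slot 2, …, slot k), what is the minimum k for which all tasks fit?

4

The precedence chain requires at least 2 distinct slots.
With at most 2 per slot and 5 tasks, at least 3 slots are needed.
Could 3 slots be enough, i.e. nothing placed later than 3? First, G must come after D (at 1 or later) → {2, 3}; D must come before G (at 3 or earlier) → {1, 2}; H must come after F (at 1 or later) → {2, 3}; F must come before H (at 3 or earlier) → {1, 2}. D could then only be at {1, 2}; try each:
- suppose D is at 1; S can't share with D (1) → {2, 3}; F can't share with D (1) → {2}; H must come after F (at 2 or later) → {3}; G must be in the same slot as H (in {3}) → {3}; S can't share with F (2) → {3}; that puts G, S and H all in 3 — more than 2 per slot.
- suppose D is at 2; G must come after D (at 2 or later) → {3}; H must be in the same slot as G (in {3}) → {3}; S can't share with D (2) → {1, 3}; F can't share with D (2) → {1}; S can't use 3, already full with G and H (limit 2) → {1}; F can't share with S (1) → nothing is left.
Every option fails, so 3 slots is not enough.
4 works (last occupied slot: 4): for example H=3; D=1; F=2; G=3; S=4.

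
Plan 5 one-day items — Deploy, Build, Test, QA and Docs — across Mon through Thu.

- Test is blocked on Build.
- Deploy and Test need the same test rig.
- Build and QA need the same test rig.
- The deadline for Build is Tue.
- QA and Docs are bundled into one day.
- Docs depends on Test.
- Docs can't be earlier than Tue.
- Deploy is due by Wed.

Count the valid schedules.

Splitting on Deploy: it can be Mon (4), Tue (2), Wed (2). Listing each branch's schedules as (Build, Test, QA, Docs):
Deploy=Mon: (Mon,Tue,Wed,Wed) (Mon,Tue,Thu,Thu) (Mon,Wed,Thu,Thu) (Tue,Wed,Thu,Thu) — 4.
Deploy=Tue: (Mon,Wed,Thu,Thu) (Tue,Wed,Thu,Thu) — 2.
Deploy=Wed: (Mon,Tue,Wed,Wed) (Mon,Tue,Thu,Thu) — 2.
Summing: 4 + 2 + 2 = 8.

8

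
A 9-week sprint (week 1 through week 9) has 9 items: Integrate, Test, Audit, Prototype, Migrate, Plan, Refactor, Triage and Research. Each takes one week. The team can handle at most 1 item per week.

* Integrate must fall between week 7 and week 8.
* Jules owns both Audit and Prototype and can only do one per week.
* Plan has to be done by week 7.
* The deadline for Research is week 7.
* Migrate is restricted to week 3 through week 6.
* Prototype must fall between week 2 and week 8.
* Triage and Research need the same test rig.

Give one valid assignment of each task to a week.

Migrate -> week 3; Refactor -> week 8; Triage -> week 9; Prototype -> week 2; Integrate -> week 7; Research -> week 4; Audit -> week 6; Test -> week 5; Plan -> week 1

Checking: Audit(week 6) != Prototype(week 2); Triage(week 9) != Research(week 4); Research=week 4 in [week 1,week 7]; Plan=week 1 in [week 1,week 7]; Prototype=week 2 in [week 2,week 8]; Migrate=week 3 in [week 3,week 6]; Integrate=week 7 in [week 7,week 8]; max 1 per week (cap 1).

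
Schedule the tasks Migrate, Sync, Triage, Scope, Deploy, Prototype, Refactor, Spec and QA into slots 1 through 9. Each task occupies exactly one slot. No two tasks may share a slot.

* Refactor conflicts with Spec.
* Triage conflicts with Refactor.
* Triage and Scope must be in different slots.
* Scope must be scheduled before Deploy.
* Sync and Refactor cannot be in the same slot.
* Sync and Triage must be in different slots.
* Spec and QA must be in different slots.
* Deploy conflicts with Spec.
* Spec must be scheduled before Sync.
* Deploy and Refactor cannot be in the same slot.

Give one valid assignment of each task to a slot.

Scope=3; Prototype=7; Migrate=5; Sync=2; Refactor=8; Spec=1; QA=9; Triage=6; Deploy=4

Checking: Scope(3) before Deploy(4); Spec(1) before Sync(2); Deploy(4) != Spec(1); Sync(2) != Triage(6); Deploy(4) != Refactor(8); Triage(6) != Refactor(8); Sync(2) != Refactor(8); Triage(6) != Scope(3); Spec(1) != QA(9); Refactor(8) != Spec(1); max 1 per slot (cap 1).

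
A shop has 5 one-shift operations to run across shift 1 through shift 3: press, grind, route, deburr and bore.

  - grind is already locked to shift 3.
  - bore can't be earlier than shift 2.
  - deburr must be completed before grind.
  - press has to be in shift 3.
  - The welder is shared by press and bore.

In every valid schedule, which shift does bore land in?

shift 2

bore's window is shift 2–shift 3.
press is fixed at shift 3, and bore can't share a shift with press.
So bore must be shift 2.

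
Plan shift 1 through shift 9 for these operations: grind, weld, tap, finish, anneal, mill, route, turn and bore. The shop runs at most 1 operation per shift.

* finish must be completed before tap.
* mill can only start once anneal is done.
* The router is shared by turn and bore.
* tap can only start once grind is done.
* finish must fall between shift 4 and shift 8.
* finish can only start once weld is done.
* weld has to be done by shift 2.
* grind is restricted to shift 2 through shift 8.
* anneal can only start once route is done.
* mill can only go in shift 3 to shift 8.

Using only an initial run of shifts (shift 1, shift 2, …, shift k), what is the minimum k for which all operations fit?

9

The precedence chain requires at least 3 distinct shifts.
With at most 1 per shift and 9 operations, at least 9 shifts are needed.
Propagating the time windows through the other constraints, tap can't land before shift 5, so the schedule must run through at least shift 5.
9 works (last occupied shift: shift 9): for example tap=shift 7, turn=shift 8, mill=shift 5, route=shift 2, weld=shift 1, bore=shift 9, grind=shift 6, finish=shift 4, anneal=shift 3.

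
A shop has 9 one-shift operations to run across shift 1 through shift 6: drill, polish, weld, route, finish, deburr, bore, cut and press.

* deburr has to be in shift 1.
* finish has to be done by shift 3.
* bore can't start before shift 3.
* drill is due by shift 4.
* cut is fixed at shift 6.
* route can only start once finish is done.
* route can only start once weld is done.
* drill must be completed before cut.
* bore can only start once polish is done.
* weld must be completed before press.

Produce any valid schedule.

polish in shift 1; route in shift 2; weld in shift 1; finish in shift 1; cut in shift 6; drill in shift 1; bore in shift 3; press in shift 2; deburr in shift 1

Checking: weld(shift 1) before press(shift 2); weld(shift 1) before route(shift 2); drill(shift 1) before cut(shift 6); polish(shift 1) before bore(shift 3); finish(shift 1) before route(shift 2); cut=shift 6 in [shift 6,shift 6]; deburr=shift 1 in [shift 1,shift 1]; finish=shift 1 in [shift 1,shift 3]; bore=shift 3 in [shift 3,shift 6]; drill=shift 1 in [shift 1,shift 4].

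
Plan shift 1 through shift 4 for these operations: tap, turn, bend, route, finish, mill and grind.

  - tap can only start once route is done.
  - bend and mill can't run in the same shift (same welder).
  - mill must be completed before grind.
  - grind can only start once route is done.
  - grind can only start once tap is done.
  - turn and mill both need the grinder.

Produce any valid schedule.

finish in shift 1; grind in shift 3; route in shift 1; tap in shift 2; bend in shift 2; mill in shift 1; turn in shift 2

Checking: mill(shift 1) before grind(shift 3); tap(shift 2) before grind(shift 3); route(shift 1) before grind(shift 3); route(shift 1) before tap(shift 2); turn(shift 2) != mill(shift 1); bend(shift 2) != mill(shift 1).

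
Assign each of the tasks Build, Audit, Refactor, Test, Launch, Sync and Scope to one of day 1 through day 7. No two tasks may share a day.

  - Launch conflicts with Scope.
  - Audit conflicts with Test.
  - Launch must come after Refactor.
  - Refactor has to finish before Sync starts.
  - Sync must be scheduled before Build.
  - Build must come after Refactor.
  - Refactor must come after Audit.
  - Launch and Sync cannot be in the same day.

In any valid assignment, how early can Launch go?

Precedence pushes Launch to at least day 3.
Launch at day 3 is achievable: Build -> day 5; Launch -> day 3; Audit -> day 1; Sync -> day 4; Scope -> day 7; Refactor -> day 2; Test -> day 6.

day 3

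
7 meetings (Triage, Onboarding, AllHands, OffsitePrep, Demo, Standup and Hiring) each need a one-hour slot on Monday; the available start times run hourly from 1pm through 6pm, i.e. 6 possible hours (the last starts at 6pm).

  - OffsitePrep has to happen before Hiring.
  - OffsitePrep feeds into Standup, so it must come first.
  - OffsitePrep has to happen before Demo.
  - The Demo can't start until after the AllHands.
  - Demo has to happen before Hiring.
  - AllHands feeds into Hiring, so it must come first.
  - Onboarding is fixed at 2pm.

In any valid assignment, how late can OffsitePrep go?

Downstream work caps OffsitePrep at 4pm.
OffsitePrep at 4pm is achievable: OffsitePrep -> 4pm, Hiring -> 6pm, Demo -> 5pm, Triage -> 1pm, Onboarding -> 2pm, AllHands -> 1pm, Standup -> 5pm.

4pm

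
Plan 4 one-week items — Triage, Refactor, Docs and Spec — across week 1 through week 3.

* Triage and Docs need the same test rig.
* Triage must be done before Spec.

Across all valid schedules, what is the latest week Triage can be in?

Downstream work caps Triage at week 2.
Triage at week 2 is achievable: Spec=week 3, Refactor=week 1, Triage=week 2, Docs=week 1.

week 2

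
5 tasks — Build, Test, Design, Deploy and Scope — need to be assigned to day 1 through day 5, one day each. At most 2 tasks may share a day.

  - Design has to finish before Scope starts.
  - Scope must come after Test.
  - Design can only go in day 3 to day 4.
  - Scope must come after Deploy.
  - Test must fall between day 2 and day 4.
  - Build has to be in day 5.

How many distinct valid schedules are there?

27

Splitting on Test: it can be day 2 (11), day 3 (9), day 4 (7). Listing each branch's schedules as (Build, Design, Deploy, Scope) by day number:
Test=day 2: (5,3,1,4) (5,3,1,5) (5,3,2,4) (5,3,2,5) (5,3,3,4) (5,3,3,5) (5,3,4,5) (5,4,1,5) (5,4,2,5) (5,4,3,5) (5,4,4,5) — 11.
Test=day 3: (5,3,1,4) (5,3,1,5) (5,3,2,4) (5,3,2,5) (5,3,4,5) (5,4,1,5) (5,4,2,5) (5,4,3,5) (5,4,4,5) — 9.
Test=day 4: (5,3,1,5) (5,3,2,5) (5,3,3,5) (5,3,4,5) (5,4,1,5) (5,4,2,5) (5,4,3,5) — 7.
Summing: 11 + 9 + 7 = 27.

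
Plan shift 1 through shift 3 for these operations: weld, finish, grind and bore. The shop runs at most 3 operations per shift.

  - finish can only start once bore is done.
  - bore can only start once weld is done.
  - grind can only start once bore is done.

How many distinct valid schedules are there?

1

Enumerating: bore in shift 2; finish in shift 3; weld in shift 1; grind in shift 3.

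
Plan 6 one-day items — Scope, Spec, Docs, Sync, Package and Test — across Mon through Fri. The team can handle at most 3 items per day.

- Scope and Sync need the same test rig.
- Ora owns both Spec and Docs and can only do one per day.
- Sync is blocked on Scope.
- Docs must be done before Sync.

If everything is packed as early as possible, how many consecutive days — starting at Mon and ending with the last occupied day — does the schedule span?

The precedence chain requires at least 2 distinct days.
With at most 3 per day and 6 tasks, at least 2 days are needed.
2 works (last occupied day: Tue): for example Sync in Tue; Docs in Mon; Spec in Tue; Test in Tue; Package in Mon; Scope in Mon.

2 days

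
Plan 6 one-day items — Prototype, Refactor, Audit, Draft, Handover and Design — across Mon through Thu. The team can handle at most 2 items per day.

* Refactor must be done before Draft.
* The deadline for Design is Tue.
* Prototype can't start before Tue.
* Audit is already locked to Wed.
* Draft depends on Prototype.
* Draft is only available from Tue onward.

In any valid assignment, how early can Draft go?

Draft is available from Tue; precedence pushes Draft to at least Wed.
Draft at Wed is achievable: Draft in Wed, Prototype in Tue, Handover in Tue, Refactor in Mon, Design in Mon, Audit in Wed.

Wed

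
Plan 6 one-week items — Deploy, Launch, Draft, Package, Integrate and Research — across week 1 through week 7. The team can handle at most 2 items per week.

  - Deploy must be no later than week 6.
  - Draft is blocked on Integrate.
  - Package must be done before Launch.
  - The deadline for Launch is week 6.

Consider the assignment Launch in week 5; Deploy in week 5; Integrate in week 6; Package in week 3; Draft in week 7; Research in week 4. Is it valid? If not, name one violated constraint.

Package must be done before Launch — holds.
The team can handle at most 2 items per week — holds.
The deadline for Launch is week 6 — holds.
Draft is blocked on Integrate — holds.
Deploy must be no later than week 6 — holds.

Valid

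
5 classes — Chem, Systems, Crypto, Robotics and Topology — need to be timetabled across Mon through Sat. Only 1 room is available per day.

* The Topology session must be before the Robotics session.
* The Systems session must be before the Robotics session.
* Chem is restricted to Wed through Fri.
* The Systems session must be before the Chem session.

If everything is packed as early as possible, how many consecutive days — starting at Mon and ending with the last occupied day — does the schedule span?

The precedence chain requires at least 2 distinct days.
With at most 1 per day and 5 classes, at least 5 days are needed.
Chem can't be placed before Wed — that is day 3 counting from Mon — so the schedule must run through at least 3 days.
5 works (last occupied day: Fri): for example Topology=Tue; Crypto=Fri; Systems=Mon; Chem=Wed; Robotics=Thu.

5 days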